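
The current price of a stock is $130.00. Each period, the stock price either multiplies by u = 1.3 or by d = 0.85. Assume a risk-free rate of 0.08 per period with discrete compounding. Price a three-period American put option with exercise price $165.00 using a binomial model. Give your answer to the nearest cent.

$35.00

Risk-neutral probability p = (1 + 0.08 − 0.85)/(1.3 − 0.85) = 0.2300/0.4500 = 0.5111
Terminal stock prices: S_uuu = 285.6, S_uud = 186.7, S_udd = 122.1, S_ddd = 79.84
Terminal payoffs (K − S): max(-120.6, 0) = 0, max(-21.75, 0) = 0, max(42.9, 0) = 42.9, max(85.16, 0) = 85.16
Node uu (S = 219.7): continuation = 1/1.08·[0.5111·0.0000 + 0.4889·0.0000] = 0.0000; exercise value = 0.0000 ≤ continuation, so V_uu = 0.0000
Node ud (S = 143.7): continuation = 1/1.08·[0.5111·0.0000 + 0.4889·42.8975] = 19.4186; exercise value = 21.3500 > continuation, so V_ud = 21.3500 (exercise)
Node dd (S = 93.92): continuation = 1/1.08·[0.5111·42.8975 + 0.4889·85.1638] = 58.8528; exercise value = 71.0750 > continuation, so V_dd = 71.0750 (exercise)
Node u (S = 169): continuation = 1/1.08·[0.5111·0.0000 + 0.4889·21.3500] = 9.6646; exercise value = 0.0000 ≤ continuation, so V_u = 9.6646
Node d (S = 110.5): continuation = 1/1.08·[0.5111·21.3500 + 0.4889·71.0750] = 42.2778; exercise value = 54.5000 > continuation, so V_d = 54.5000 (exercise)
Node 0 (S = 130): continuation = 1/1.08·[0.5111·9.6646 + 0.4889·54.5000] = 29.2446; exercise value = 35.0000 > continuation, so V_0 = 35.0000 (exercise)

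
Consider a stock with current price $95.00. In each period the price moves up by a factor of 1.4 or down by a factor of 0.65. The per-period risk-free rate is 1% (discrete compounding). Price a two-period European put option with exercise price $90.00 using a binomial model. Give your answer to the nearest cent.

Risk-neutral probability p = (1 + 0.01 − 0.65)/(1.4 − 0.65) = 0.3600/0.7500 = 0.4800
Terminal stock prices: S_uu = 186.2, S_ud = 86.45, S_dd = 40.14
Terminal payoffs (K − S): max(-96.2, 0) = 0, max(3.55, 0) = 3.55, max(49.86, 0) = 49.86
Node u (S = 133): V_u = 1/1.01·[0.4800·0.0000 + 0.5200·3.5500] = 1.8277
Node d (S = 61.75): V_d = 1/1.01·[0.4800·3.5500 + 0.5200·49.8625] = 27.3589
Node 0 (S = 95): V_0 = 1/1.01·[0.4800·1.8277 + 0.5200·27.3589] = 14.9544

$14.95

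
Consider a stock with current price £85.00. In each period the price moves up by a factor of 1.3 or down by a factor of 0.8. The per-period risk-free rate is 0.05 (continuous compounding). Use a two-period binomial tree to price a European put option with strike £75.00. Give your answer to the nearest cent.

£4.61

Risk-neutral probability p = (e^0.05 − 0.8)/(1.3 − 0.8) = 0.2513/0.5000 = 0.5025
Terminal stock prices: S_uu = 143.7, S_ud = 88.4, S_dd = 54.4
Terminal payoffs (K − S): max(-68.65, 0) = 0, max(-13.4, 0) = 0, max(20.6, 0) = 20.6
Node u (S = 110.5): V_u = e^(−0.05)·[0.5025·0.0000 + 0.4975·0.0000] = 0.0000
Node d (S = 68): V_d = e^(−0.05)·[0.5025·0.0000 + 0.4975·20.6000] = 9.7478
Node 0 (S = 85): V_0 = e^(−0.05)·[0.5025·0.0000 + 0.4975·9.7478] = 4.6126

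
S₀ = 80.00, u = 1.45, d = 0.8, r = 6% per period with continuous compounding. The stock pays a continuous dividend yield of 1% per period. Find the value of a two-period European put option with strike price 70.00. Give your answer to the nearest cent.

6.27

Per-period risk-free factor R = e^0.06 = 1.0618; dividend-adjusted growth = e^(0.06−0.01) = 1.0513.
Risk-neutral probability p = (1.0513 − 0.8)/(1.45 − 0.8) = 0.2513/0.6500 = 0.3866
Terminal stock prices: S_uu = 168.2, S_ud = 92.8, S_dd = 51.2
Terminal payoffs (K − S): max(-98.2, 0) = 0, max(-22.8, 0) = 0, max(18.8, 0) = 18.8
Node u (S = 116): V_u = e^(−0.06)·[0.3866·0.0000 + 0.6134·0.0000] = 0.0000
Node d (S = 64): V_d = e^(−0.06)·[0.3866·0.0000 + 0.6134·18.8000] = 10.8609
Node 0 (S = 80): V_0 = e^(−0.06)·[0.3866·0.0000 + 0.6134·10.8609] = 6.2744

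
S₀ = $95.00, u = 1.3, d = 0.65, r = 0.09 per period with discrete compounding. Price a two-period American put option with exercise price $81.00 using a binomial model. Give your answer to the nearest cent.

Risk-neutral probability p = (1 + 0.09 − 0.65)/(1.3 − 0.65) = 0.4400/0.6500 = 0.6769
Terminal stock prices: S_uu = 160.6, S_ud = 80.28, S_dd = 40.14
Terminal payoffs (K − S): max(-79.55, 0) = 0, max(0.725, 0) = 0.725, max(40.86, 0) = 40.86
Node u (S = 123.5): continuation = 1/1.09·[0.6769·0.0000 + 0.3231·0.7250] = 0.2149; exercise value = 0.0000 ≤ continuation, so V_u = 0.2149
Node d (S = 61.75): continuation = 1/1.09·[0.6769·0.7250 + 0.3231·40.8625] = 12.5619; exercise value = 19.2500 > continuation, so V_d = 19.2500 (exercise)
Node 0 (S = 95): continuation = 1/1.09·[0.6769·0.2149 + 0.3231·19.2500] = 5.8392; exercise value = 0.0000 ≤ continuation, so V_0 = 5.8392

$5.84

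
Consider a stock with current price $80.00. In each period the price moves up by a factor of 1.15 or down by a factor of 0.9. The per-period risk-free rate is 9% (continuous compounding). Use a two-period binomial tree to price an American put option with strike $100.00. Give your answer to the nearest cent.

$20.00

Risk-neutral probability p = (e^0.09 − 0.9)/(1.15 − 0.9) = 0.1942/0.2500 = 0.7767
Terminal stock prices: S_uu = 105.8, S_ud = 82.8, S_dd = 64.8
Terminal payoffs (K − S): max(-5.8, 0) = 0, max(17.2, 0) = 17.2, max(35.2, 0) = 35.2
Node u (S = 92): continuation = e^(−0.09)·[0.7767·0.0000 + 0.2233·17.2000] = 3.5102; exercise value = 8.0000 > continuation, so V_u = 8.0000 (exercise)
Node d (S = 72): continuation = e^(−0.09)·[0.7767·17.2000 + 0.2233·35.2000] = 19.3931; exercise value = 28.0000 > continuation, so V_d = 28.0000 (exercise)
Node 0 (S = 80): continuation = e^(−0.09)·[0.7767·8.0000 + 0.2233·28.0000] = 11.3931; exercise value = 20.0000 > continuation, so V_0 = 20.0000 (exercise)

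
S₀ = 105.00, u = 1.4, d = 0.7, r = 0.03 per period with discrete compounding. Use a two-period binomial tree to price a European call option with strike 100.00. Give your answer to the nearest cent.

Risk-neutral probability p = (1 + 0.03 − 0.7)/(1.4 − 0.7) = 0.3300/0.7000 = 0.4714
Terminal stock prices: S_uu = 205.8, S_ud = 102.9, S_dd = 51.45
Terminal payoffs (S − K): max(105.8, 0) = 105.8, max(2.9, 0) = 2.9, max(-48.55, 0) = 0
Node u (S = 147): V_u = 1/1.03·[0.4714·105.8000 + 0.5286·2.9000] = 49.9126
Node d (S = 73.5): V_d = 1/1.03·[0.4714·2.9000 + 0.5286·0.0000] = 1.3273
Node 0 (S = 105): V_0 = 1/1.03·[0.4714·49.9126 + 0.5286·1.3273] = 23.5260

23.53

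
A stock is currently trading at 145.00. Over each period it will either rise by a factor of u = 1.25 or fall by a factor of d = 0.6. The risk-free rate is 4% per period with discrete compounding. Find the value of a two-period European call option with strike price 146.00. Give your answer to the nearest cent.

34.13

Risk-neutral probability p = (1 + 0.04 − 0.6)/(1.25 − 0.6) = 0.4400/0.6500 = 0.6769
Terminal stock prices: S_uu = 226.6, S_ud = 108.8, S_dd = 52.2
Terminal payoffs (S − K): max(80.56, 0) = 80.56, max(-37.25, 0) = 0, max(-93.8, 0) = 0
Node u (S = 181.2): V_u = 1/1.04·[0.6769·80.5625 + 0.3231·0.0000] = 52.4371
Node d (S = 87): V_d = 1/1.04·[0.6769·0.0000 + 0.3231·0.0000] = 0.0000
Node 0 (S = 145): V_0 = 1/1.04·[0.6769·52.4371 + 0.3231·0.0000] = 34.1307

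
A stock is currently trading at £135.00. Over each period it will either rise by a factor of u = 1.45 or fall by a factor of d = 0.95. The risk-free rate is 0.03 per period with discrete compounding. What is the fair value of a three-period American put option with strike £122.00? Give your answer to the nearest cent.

Risk-neutral probability p = (1 + 0.03 − 0.95)/(1.45 − 0.95) = 0.0800/0.5000 = 0.1600
Terminal stock prices: S_uuu = 411.6, S_uud = 269.6, S_udd = 176.7, S_ddd = 115.7
Terminal payoffs (K − S): max(-289.6, 0) = 0, max(-147.6, 0) = 0, max(-54.66, 0) = 0, max(6.254, 0) = 6.254
Node uu (S = 283.8): continuation = 1/1.03·[0.1600·0.0000 + 0.8400·0.0000] = 0.0000; exercise value = 0.0000 ≤ continuation, so V_uu = 0.0000
Node ud (S = 186): continuation = 1/1.03·[0.1600·0.0000 + 0.8400·0.0000] = 0.0000; exercise value = 0.0000 ≤ continuation, so V_ud = 0.0000
Node dd (S = 121.8): continuation = 1/1.03·[0.1600·0.0000 + 0.8400·6.2544] = 5.1007; exercise value = 0.1625 ≤ continuation, so V_dd = 5.1007
Node u (S = 195.8): continuation = 1/1.03·[0.1600·0.0000 + 0.8400·0.0000] = 0.0000; exercise value = 0.0000 ≤ continuation, so V_u = 0.0000
Node d (S = 128.2): continuation = 1/1.03·[0.1600·0.0000 + 0.8400·5.1007] = 4.1598; exercise value = 0.0000 ≤ continuation, so V_d = 4.1598
Node 0 (S = 135): continuation = 1/1.03·[0.1600·0.0000 + 0.8400·4.1598] = 3.3924; exercise value = 0.0000 ≤ continuation, so V_0 = 3.3924

£3.39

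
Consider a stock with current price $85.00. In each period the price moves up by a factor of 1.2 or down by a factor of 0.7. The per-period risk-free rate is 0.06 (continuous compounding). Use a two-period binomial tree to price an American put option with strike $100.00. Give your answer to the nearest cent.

Risk-neutral probability p = (e^0.06 − 0.7)/(1.2 − 0.7) = 0.3618/0.5000 = 0.7237
Terminal stock prices: S_uu = 122.4, S_ud = 71.4, S_dd = 41.65
Terminal payoffs (K − S): max(-22.4, 0) = 0, max(28.6, 0) = 28.6, max(58.35, 0) = 58.35
Node u (S = 102): continuation = e^(−0.06)·[0.7237·0.0000 + 0.2763·28.6000] = 7.4427; exercise value = 0.0000 ≤ continuation, so V_u = 7.4427
Node d (S = 59.5): continuation = e^(−0.06)·[0.7237·28.6000 + 0.2763·58.3500] = 34.6765; exercise value = 40.5000 > continuation, so V_d = 40.5000 (exercise)
Node 0 (S = 85): continuation = e^(−0.06)·[0.7237·7.4427 + 0.2763·40.5000] = 15.6119; exercise value = 15.0000 ≤ continuation, so V_0 = 15.6119

$15.61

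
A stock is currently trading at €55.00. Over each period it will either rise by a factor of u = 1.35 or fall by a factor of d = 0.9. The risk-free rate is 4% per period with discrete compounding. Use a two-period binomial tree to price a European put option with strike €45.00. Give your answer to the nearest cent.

Risk-neutral probability p = (1 + 0.04 − 0.9)/(1.35 − 0.9) = 0.1400/0.4500 = 0.3111
Terminal stock prices: S_uu = 100.2, S_ud = 66.83, S_dd = 44.55
Terminal payoffs (K − S): max(-55.24, 0) = 0, max(-21.83, 0) = 0, max(0.45, 0) = 0.45
Node u (S = 74.25): V_u = 1/1.04·[0.3111·0.0000 + 0.6889·0.0000] = 0.0000
Node d (S = 49.5): V_d = 1/1.04·[0.3111·0.0000 + 0.6889·0.4500] = 0.2981
Node 0 (S = 55): V_0 = 1/1.04·[0.3111·0.0000 + 0.6889·0.2981] = 0.1974

€0.20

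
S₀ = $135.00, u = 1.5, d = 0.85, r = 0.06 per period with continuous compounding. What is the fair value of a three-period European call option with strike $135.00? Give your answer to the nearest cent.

Risk-neutral probability p = (e^0.06 − 0.85)/(1.5 − 0.85) = 0.2118/0.6500 = 0.3259
Terminal stock prices: S_uuu = 455.6, S_uud = 258.2, S_udd = 146.3, S_ddd = 82.91
Terminal payoffs (S − K): max(320.6, 0) = 320.6, max(123.2, 0) = 123.2, max(11.31, 0) = 11.31, max(-52.09, 0) = 0
Node uu (S = 303.8): V_uu = e^(−0.06)·[0.3259·320.6250 + 0.6741·123.1875] = 176.6118
Node ud (S = 172.1): V_ud = e^(−0.06)·[0.3259·123.1875 + 0.6741·11.3062] = 44.9868
Node dd (S = 97.54): V_dd = e^(−0.06)·[0.3259·11.3062 + 0.6741·0.0000] = 3.4702
Node u (S = 202.5): V_u = e^(−0.06)·[0.3259·176.6118 + 0.6741·44.9868] = 82.7657
Node d (S = 114.8): V_d = e^(−0.06)·[0.3259·44.9868 + 0.6741·3.4702] = 16.0105
Node 0 (S = 135): V_0 = e^(−0.06)·[0.3259·82.7657 + 0.6741·16.0105] = 35.5669

$35.57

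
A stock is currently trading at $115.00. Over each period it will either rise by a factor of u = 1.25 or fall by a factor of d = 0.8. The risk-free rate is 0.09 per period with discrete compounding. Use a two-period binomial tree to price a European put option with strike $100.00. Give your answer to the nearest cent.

Risk-neutral probability p = (1 + 0.09 − 0.8)/(1.25 − 0.8) = 0.2900/0.4500 = 0.6444
Terminal stock prices: S_uu = 179.7, S_ud = 115, S_dd = 73.6
Terminal payoffs (K − S): max(-79.69, 0) = 0, max(-15, 0) = 0, max(26.4, 0) = 26.4
Node u (S = 143.8): V_u = 1/1.09·[0.6444·0.0000 + 0.3556·0.0000] = 0.0000
Node d (S = 92): V_d = 1/1.09·[0.6444·0.0000 + 0.3556·26.4000] = 8.6116
Node 0 (S = 115): V_0 = 1/1.09·[0.6444·0.0000 + 0.3556·8.6116] = 2.8091

$2.81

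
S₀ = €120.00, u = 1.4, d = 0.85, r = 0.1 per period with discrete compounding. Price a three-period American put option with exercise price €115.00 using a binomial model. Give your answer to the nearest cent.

€6.96

Risk-neutral probability p = (1 + 0.1 − 0.85)/(1.4 − 0.85) = 0.2500/0.5500 = 0.4545
Terminal stock prices: S_uuu = 329.3, S_uud = 199.9, S_udd = 121.4, S_ddd = 73.69
Terminal payoffs (K − S): max(-214.3, 0) = 0, max(-84.92, 0) = 0, max(-6.38, 0) = 0, max(41.31, 0) = 41.31
Node uu (S = 235.2): continuation = 1/1.1·[0.4545·0.0000 + 0.5455·0.0000] = 0.0000; exercise value = 0.0000 ≤ continuation, so V_uu = 0.0000
Node ud (S = 142.8): continuation = 1/1.1·[0.4545·0.0000 + 0.5455·0.0000] = 0.0000; exercise value = 0.0000 ≤ continuation, so V_ud = 0.0000
Node dd (S = 86.7): continuation = 1/1.1·[0.4545·0.0000 + 0.5455·41.3050] = 20.4818; exercise value = 28.3000 > continuation, so V_dd = 28.3000 (exercise)
Node u (S = 168): continuation = 1/1.1·[0.4545·0.0000 + 0.5455·0.0000] = 0.0000; exercise value = 0.0000 ≤ continuation, so V_u = 0.0000
Node d (S = 102): continuation = 1/1.1·[0.4545·0.0000 + 0.5455·28.3000] = 14.0331; exercise value = 13.0000 ≤ continuation, so V_d = 14.0331
Node 0 (S = 120): continuation = 1/1.1·[0.4545·0.0000 + 0.5455·14.0331] = 6.9585; exercise value = 0.0000 ≤ continuation, so V_0 = 6.9585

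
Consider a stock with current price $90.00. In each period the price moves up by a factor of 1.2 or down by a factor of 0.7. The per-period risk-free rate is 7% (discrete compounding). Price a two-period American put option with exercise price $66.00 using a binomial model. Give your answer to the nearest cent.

$1.29

Risk-neutral probability p = (1 + 0.07 − 0.7)/(1.2 − 0.7) = 0.3700/0.5000 = 0.7400
Terminal stock prices: S_uu = 129.6, S_ud = 75.6, S_dd = 44.1
Terminal payoffs (K − S): max(-63.6, 0) = 0, max(-9.6, 0) = 0, max(21.9, 0) = 21.9
Node u (S = 108): continuation = 1/1.07·[0.7400·0.0000 + 0.2600·0.0000] = 0.0000; exercise value = 0.0000 ≤ continuation, so V_u = 0.0000
Node d (S = 63): continuation = 1/1.07·[0.7400·0.0000 + 0.2600·21.9000] = 5.3215; exercise value = 3.0000 ≤ continuation, so V_d = 5.3215
Node 0 (S = 90): continuation = 1/1.07·[0.7400·0.0000 + 0.2600·5.3215] = 1.2931; exercise value = 0.0000 ≤ continuation, so V_0 = 1.2931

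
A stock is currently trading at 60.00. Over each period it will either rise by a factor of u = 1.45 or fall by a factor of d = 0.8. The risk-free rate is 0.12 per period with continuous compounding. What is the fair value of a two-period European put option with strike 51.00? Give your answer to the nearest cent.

Risk-neutral probability p = (e^0.12 − 0.8)/(1.45 − 0.8) = 0.3275/0.6500 = 0.5038
Terminal stock prices: S_uu = 126.2, S_ud = 69.6, S_dd = 38.4
Terminal payoffs (K − S): max(-75.15, 0) = 0, max(-18.6, 0) = 0, max(12.6, 0) = 12.6
Node u (S = 87): V_u = e^(−0.12)·[0.5038·0.0000 + 0.4962·0.0000] = 0.0000
Node d (S = 48): V_d = e^(−0.12)·[0.5038·0.0000 + 0.4962·12.6000] = 5.5447
Node 0 (S = 60): V_0 = e^(−0.12)·[0.5038·0.0000 + 0.4962·5.5447] = 2.4400

2.44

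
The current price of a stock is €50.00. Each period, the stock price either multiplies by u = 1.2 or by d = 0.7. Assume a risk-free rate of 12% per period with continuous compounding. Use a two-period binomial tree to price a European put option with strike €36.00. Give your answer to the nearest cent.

€0.19

Risk-neutral probability p = (e^0.12 − 0.7)/(1.2 − 0.7) = 0.4275/0.5000 = 0.8550
Terminal stock prices: S_uu = 72, S_ud = 42, S_dd = 24.5
Terminal payoffs (K − S): max(-36, 0) = 0, max(-6, 0) = 0, max(11.5, 0) = 11.5
Node u (S = 60): V_u = e^(−0.12)·[0.8550·0.0000 + 0.1450·0.0000] = 0.0000
Node d (S = 35): V_d = e^(−0.12)·[0.8550·0.0000 + 0.1450·11.5000] = 1.4790
Node 0 (S = 50): V_0 = e^(−0.12)·[0.8550·0.0000 + 0.1450·1.4790] = 0.1902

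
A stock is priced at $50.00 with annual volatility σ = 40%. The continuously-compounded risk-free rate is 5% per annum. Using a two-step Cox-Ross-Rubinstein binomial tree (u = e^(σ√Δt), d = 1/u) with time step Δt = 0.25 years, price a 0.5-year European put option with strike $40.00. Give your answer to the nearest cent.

$1.70

CRR parameters: u = e^(σ√Δt) = e^(0.4·√0.25) = 1.2214, d = 1/u = 0.8187
Per-period rate: rΔt = 0.05·0.25 = 0.0125, so R = e^0.0125 = 1.0126
Risk-neutral probability p = (e^0.0125 − 0.8187)/(1.2214 − 0.8187) = 0.1938/0.4027 = 0.4814
Terminal stock prices: S_uu = 74.59, S_ud = 50, S_dd = 33.52
Terminal payoffs (K − S): max(-34.59, 0) = 0, max(-10, 0) = 0, max(6.484, 0) = 6.484
Node u (S = 61.07): V_u = e^(−0.0125)·[0.4814·0.0000 + 0.5186·0.0000] = 0.0000
Node d (S = 40.94): V_d = e^(−0.0125)·[0.4814·0.0000 + 0.5186·6.4840] = 3.3208
Node 0 (S = 50): V_0 = e^(−0.0125)·[0.4814·0.0000 + 0.5186·3.3208] = 1.7008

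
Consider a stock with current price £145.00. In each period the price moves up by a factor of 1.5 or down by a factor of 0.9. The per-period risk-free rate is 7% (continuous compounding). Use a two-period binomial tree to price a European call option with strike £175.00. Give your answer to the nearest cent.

Risk-neutral probability p = (e^0.07 − 0.9)/(1.5 − 0.9) = 0.1725/0.6000 = 0.2875
Terminal stock prices: S_uu = 326.2, S_ud = 195.8, S_dd = 117.5
Terminal payoffs (S − K): max(151.2, 0) = 151.2, max(20.75, 0) = 20.75, max(-57.55, 0) = 0
Node u (S = 217.5): V_u = e^(−0.07)·[0.2875·151.2500 + 0.7125·20.7500] = 54.3311
Node d (S = 130.5): V_d = e^(−0.07)·[0.2875·20.7500 + 0.7125·0.0000] = 5.5626
Node 0 (S = 145): V_0 = e^(−0.07)·[0.2875·54.3311 + 0.7125·5.5626] = 18.2602

£18.26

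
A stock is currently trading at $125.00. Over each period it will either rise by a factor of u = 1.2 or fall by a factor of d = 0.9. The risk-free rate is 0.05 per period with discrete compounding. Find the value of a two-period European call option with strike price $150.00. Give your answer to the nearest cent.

$6.80

Risk-neutral probability p = (1 + 0.05 − 0.9)/(1.2 − 0.9) = 0.1500/0.3000 = 0.5000
Terminal stock prices: S_uu = 180, S_ud = 135, S_dd = 101.2
Terminal payoffs (S − K): max(30, 0) = 30, max(-15, 0) = 0, max(-48.75, 0) = 0
Node u (S = 150): V_u = 1/1.05·[0.5000·30.0000 + 0.5000·0.0000] = 14.2857
Node d (S = 112.5): V_d = 1/1.05·[0.5000·0.0000 + 0.5000·0.0000] = 0.0000
Node 0 (S = 125): V_0 = 1/1.05·[0.5000·14.2857 + 0.5000·0.0000] = 6.8027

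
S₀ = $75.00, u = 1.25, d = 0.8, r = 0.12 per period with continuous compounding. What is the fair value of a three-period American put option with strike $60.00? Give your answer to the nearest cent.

$0.70

Risk-neutral probability p = (e^0.12 − 0.8)/(1.25 − 0.8) = 0.3275/0.4500 = 0.7278
Terminal stock prices: S_uuu = 146.5, S_uud = 93.75, S_udd = 60, S_ddd = 38.4
Terminal payoffs (K − S): max(-86.48, 0) = 0, max(-33.75, 0) = 0, max(0, 0) = 0, max(21.6, 0) = 21.6
Node uu (S = 117.2): continuation = e^(−0.12)·[0.7278·0.0000 + 0.2722·0.0000] = 0.0000; exercise value = 0.0000 ≤ continuation, so V_uu = 0.0000
Node ud (S = 75): continuation = e^(−0.12)·[0.7278·0.0000 + 0.2722·0.0000] = 0.0000; exercise value = 0.0000 ≤ continuation, so V_ud = 0.0000
Node dd (S = 48): continuation = e^(−0.12)·[0.7278·0.0000 + 0.2722·21.6000] = 5.2152; exercise value = 12.0000 > continuation, so V_dd = 12.0000 (exercise)
Node u (S = 93.75): continuation = e^(−0.12)·[0.7278·0.0000 + 0.2722·0.0000] = 0.0000; exercise value = 0.0000 ≤ continuation, so V_u = 0.0000
Node d (S = 60): continuation = e^(−0.12)·[0.7278·0.0000 + 0.2722·12.0000] = 2.8973; exercise value = 0.0000 ≤ continuation, so V_d = 2.8973
Node 0 (S = 75): continuation = e^(−0.12)·[0.7278·0.0000 + 0.2722·2.8973] = 0.6996; exercise value = 0.0000 ≤ continuation, so V_0 = 0.6996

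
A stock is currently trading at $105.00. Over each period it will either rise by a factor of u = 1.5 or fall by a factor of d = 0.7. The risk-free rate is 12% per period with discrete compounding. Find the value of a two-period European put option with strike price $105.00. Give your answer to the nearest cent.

$9.63

Risk-neutral probability p = (1 + 0.12 − 0.7)/(1.5 − 0.7) = 0.4200/0.8000 = 0.5250
Terminal stock prices: S_uu = 236.2, S_ud = 110.2, S_dd = 51.45
Terminal payoffs (K − S): max(-131.2, 0) = 0, max(-5.25, 0) = 0, max(53.55, 0) = 53.55
Node u (S = 157.5): V_u = 1/1.12·[0.5250·0.0000 + 0.4750·0.0000] = 0.0000
Node d (S = 73.5): V_d = 1/1.12·[0.5250·0.0000 + 0.4750·53.5500] = 22.7109
Node 0 (S = 105): V_0 = 1/1.12·[0.5250·0.0000 + 0.4750·22.7109] = 9.6319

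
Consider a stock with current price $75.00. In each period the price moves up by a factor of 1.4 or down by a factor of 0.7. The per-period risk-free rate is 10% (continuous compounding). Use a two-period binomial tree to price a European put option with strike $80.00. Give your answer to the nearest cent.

Risk-neutral probability p = (e^0.1 − 0.7)/(1.4 − 0.7) = 0.4052/0.7000 = 0.5788
Terminal stock prices: S_uu = 147, S_ud = 73.5, S_dd = 36.75
Terminal payoffs (K − S): max(-67, 0) = 0, max(6.5, 0) = 6.5, max(43.25, 0) = 43.25
Node u (S = 105): V_u = e^(−0.1)·[0.5788·0.0000 + 0.4212·6.5000] = 2.4772
Node d (S = 52.5): V_d = e^(−0.1)·[0.5788·6.5000 + 0.4212·43.2500] = 19.8870
Node 0 (S = 75): V_0 = e^(−0.1)·[0.5788·2.4772 + 0.4212·19.8870] = 8.8764

$8.88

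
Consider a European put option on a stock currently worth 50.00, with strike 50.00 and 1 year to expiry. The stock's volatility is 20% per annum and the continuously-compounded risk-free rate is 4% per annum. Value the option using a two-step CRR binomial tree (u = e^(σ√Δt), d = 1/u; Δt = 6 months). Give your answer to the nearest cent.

CRR parameters: u = e^(σ√Δt) = e^(0.2·√0.5) = 1.1519, d = 1/u = 0.8681
Per-period rate: rΔt = 0.04·0.5 = 0.02, so R = e^0.02 = 1.0202
Risk-neutral probability p = (e^0.02 − 0.8681)/(1.1519 − 0.8681) = 0.1521/0.2838 = 0.5359
Terminal stock prices: S_uu = 66.34, S_ud = 50, S_dd = 37.68
Terminal payoffs (K − S): max(-16.34, 0) = 0, max(0, 0) = 0, max(12.32, 0) = 12.32
Node u (S = 57.6): V_u = e^(−0.02)·[0.5359·0.0000 + 0.4641·0.0000] = 0.0000
Node d (S = 43.41): V_d = e^(−0.02)·[0.5359·0.0000 + 0.4641·12.3181] = 5.6038
Node 0 (S = 50): V_0 = e^(−0.02)·[0.5359·0.0000 + 0.4641·5.6038] = 2.5493

2.55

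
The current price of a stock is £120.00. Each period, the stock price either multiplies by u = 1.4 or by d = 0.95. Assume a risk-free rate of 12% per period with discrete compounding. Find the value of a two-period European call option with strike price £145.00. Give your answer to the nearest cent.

Risk-neutral probability p = (1 + 0.12 − 0.95)/(1.4 − 0.95) = 0.1700/0.4500 = 0.3778
Terminal stock prices: S_uu = 235.2, S_ud = 159.6, S_dd = 108.3
Terminal payoffs (S − K): max(90.2, 0) = 90.2, max(14.6, 0) = 14.6, max(-36.7, 0) = 0
Node u (S = 168): V_u = 1/1.12·[0.3778·90.2000 + 0.6222·14.6000] = 38.5357
Node d (S = 114): V_d = 1/1.12·[0.3778·14.6000 + 0.6222·0.0000] = 4.9246
Node 0 (S = 120): V_0 = 1/1.12·[0.3778·38.5357 + 0.6222·4.9246] = 15.7340

£15.73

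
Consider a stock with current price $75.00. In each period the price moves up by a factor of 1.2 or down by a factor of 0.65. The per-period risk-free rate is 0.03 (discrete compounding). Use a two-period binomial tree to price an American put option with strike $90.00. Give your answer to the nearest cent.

Risk-neutral probability p = (1 + 0.03 − 0.65)/(1.2 − 0.65) = 0.3800/0.5500 = 0.6909
Terminal stock prices: S_uu = 108, S_ud = 58.5, S_dd = 31.69
Terminal payoffs (K − S): max(-18, 0) = 0, max(31.5, 0) = 31.5, max(58.31, 0) = 58.31
Node u (S = 90): continuation = 1/1.03·[0.6909·0.0000 + 0.3091·31.5000] = 9.4528; exercise value = 0.0000 ≤ continuation, so V_u = 9.4528
Node d (S = 48.75): continuation = 1/1.03·[0.6909·31.5000 + 0.3091·58.3125] = 38.6286; exercise value = 41.2500 > continuation, so V_d = 41.2500 (exercise)
Node 0 (S = 75): continuation = 1/1.03·[0.6909·9.4528 + 0.3091·41.2500] = 18.7194; exercise value = 15.0000 ≤ continuation, so V_0 = 18.7194

$18.72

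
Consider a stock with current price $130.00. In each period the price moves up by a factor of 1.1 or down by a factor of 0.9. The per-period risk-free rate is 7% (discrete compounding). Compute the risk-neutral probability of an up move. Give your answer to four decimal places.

p = 0.8500

Risk-neutral probability p = (1 + 0.07 − 0.9)/(1.1 − 0.9) = 0.1700/0.2000 = 0.8500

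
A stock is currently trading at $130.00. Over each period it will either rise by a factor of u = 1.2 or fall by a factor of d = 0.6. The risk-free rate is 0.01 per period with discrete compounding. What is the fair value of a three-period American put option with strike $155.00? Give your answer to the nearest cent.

Risk-neutral probability p = (1 + 0.01 − 0.6)/(1.2 − 0.6) = 0.4100/0.6000 = 0.6833
Terminal stock prices: S_uuu = 224.6, S_uud = 112.3, S_udd = 56.16, S_ddd = 28.08
Terminal payoffs (K − S): max(-69.64, 0) = 0, max(42.68, 0) = 42.68, max(98.84, 0) = 98.84, max(126.9, 0) = 126.9
Node uu (S = 187.2): continuation = 1/1.01·[0.6833·0.0000 + 0.3167·42.6800] = 13.3815; exercise value = 0.0000 ≤ continuation, so V_uu = 13.3815
Node ud (S = 93.6): continuation = 1/1.01·[0.6833·42.6800 + 0.3167·98.8400] = 59.8653; exercise value = 61.4000 > continuation, so V_ud = 61.4000 (exercise)
Node dd (S = 46.8): continuation = 1/1.01·[0.6833·98.8400 + 0.3167·126.9200] = 106.6653; exercise value = 108.2000 > continuation, so V_dd = 108.2000 (exercise)
Node u (S = 156): continuation = 1/1.01·[0.6833·13.3815 + 0.3167·61.4000] = 28.3043; exercise value = 0.0000 ≤ continuation, so V_u = 28.3043
Node d (S = 78): continuation = 1/1.01·[0.6833·61.4000 + 0.3167·108.2000] = 75.4653; exercise value = 77.0000 > continuation, so V_d = 77.0000 (exercise)
Node 0 (S = 130): continuation = 1/1.01·[0.6833·28.3043 + 0.3167·77.0000] = 43.2917; exercise value = 25.0000 ≤ continuation, so V_0 = 43.2917

$43.29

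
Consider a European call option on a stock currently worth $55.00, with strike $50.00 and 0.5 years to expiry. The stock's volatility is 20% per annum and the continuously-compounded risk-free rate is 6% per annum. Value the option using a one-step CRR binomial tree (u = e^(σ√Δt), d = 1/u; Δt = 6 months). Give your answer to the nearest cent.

CRR parameters: u = e^(σ√Δt) = e^(0.2·√0.5) = 1.1519, d = 1/u = 0.8681
Per-period rate: rΔt = 0.06·0.5 = 0.03, so R = e^0.03 = 1.0305
Risk-neutral probability p = (e^0.03 − 0.8681)/(1.1519 − 0.8681) = 0.1623/0.2838 = 0.5720
Terminal stock prices: S_u = 63.36, S_d = 47.75
Terminal payoffs (S − K): max(13.36, 0) = 13.36, max(-2.253, 0) = 0
Node 0 (S = 55): V_0 = e^(−0.03)·[0.5720·13.3550 + 0.4280·0.0000] = 7.4136

$7.41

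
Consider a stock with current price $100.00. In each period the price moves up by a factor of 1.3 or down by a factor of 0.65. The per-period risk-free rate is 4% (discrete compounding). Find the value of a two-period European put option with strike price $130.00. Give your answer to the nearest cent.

$33.17

Risk-neutral probability p = (1 + 0.04 − 0.65)/(1.3 − 0.65) = 0.3900/0.6500 = 0.6000
Terminal stock prices: S_uu = 169, S_ud = 84.5, S_dd = 42.25
Terminal payoffs (K − S): max(-39, 0) = 0, max(45.5, 0) = 45.5, max(87.75, 0) = 87.75
Node u (S = 130): V_u = 1/1.04·[0.6000·0.0000 + 0.4000·45.5000] = 17.5000
Node d (S = 65): V_d = 1/1.04·[0.6000·45.5000 + 0.4000·87.7500] = 60.0000
Node 0 (S = 100): V_0 = 1/1.04·[0.6000·17.5000 + 0.4000·60.0000] = 33.1731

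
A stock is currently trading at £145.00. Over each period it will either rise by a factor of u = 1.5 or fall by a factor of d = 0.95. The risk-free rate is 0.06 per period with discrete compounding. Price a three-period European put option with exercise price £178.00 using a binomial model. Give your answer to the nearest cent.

£23.08

Risk-neutral probability p = (1 + 0.06 − 0.95)/(1.5 − 0.95) = 0.1100/0.5500 = 0.2000
Terminal stock prices: S_uuu = 489.4, S_uud = 309.9, S_udd = 196.3, S_ddd = 124.3
Terminal payoffs (K − S): max(-311.4, 0) = 0, max(-131.9, 0) = 0, max(-18.29, 0) = 0, max(53.68, 0) = 53.68
Node uu (S = 326.2): V_uu = 1/1.06·[0.2000·0.0000 + 0.8000·0.0000] = 0.0000
Node ud (S = 206.6): V_ud = 1/1.06·[0.2000·0.0000 + 0.8000·0.0000] = 0.0000
Node dd (S = 130.9): V_dd = 1/1.06·[0.2000·0.0000 + 0.8000·53.6806] = 40.5137
Node u (S = 217.5): V_u = 1/1.06·[0.2000·0.0000 + 0.8000·0.0000] = 0.0000
Node d (S = 137.8): V_d = 1/1.06·[0.2000·0.0000 + 0.8000·40.5137] = 30.5764
Node 0 (S = 145): V_0 = 1/1.06·[0.2000·0.0000 + 0.8000·30.5764] = 23.0765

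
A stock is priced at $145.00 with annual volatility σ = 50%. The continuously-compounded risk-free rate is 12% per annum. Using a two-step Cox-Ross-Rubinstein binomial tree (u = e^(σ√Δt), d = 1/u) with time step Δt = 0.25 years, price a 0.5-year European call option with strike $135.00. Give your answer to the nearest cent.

CRR parameters: u = e^(σ√Δt) = e^(0.5·√0.25) = 1.2840, d = 1/u = 0.7788
Per-period rate: rΔt = 0.12·0.25 = 0.03, so R = e^0.03 = 1.0305
Risk-neutral probability p = (e^0.03 − 0.7788)/(1.2840 − 0.7788) = 0.2517/0.5052 = 0.4981
Terminal stock prices: S_uu = 239.1, S_ud = 145, S_dd = 87.95
Terminal payoffs (S − K): max(104.1, 0) = 104.1, max(10, 0) = 10, max(-47.05, 0) = 0
Node u (S = 186.2): V_u = e^(−0.03)·[0.4981·104.0646 + 0.5019·10.0000] = 55.1735
Node d (S = 112.9): V_d = e^(−0.03)·[0.4981·10.0000 + 0.5019·0.0000] = 4.8338
Node 0 (S = 145): V_0 = e^(−0.03)·[0.4981·55.1735 + 0.5019·4.8338] = 29.0242

$29.02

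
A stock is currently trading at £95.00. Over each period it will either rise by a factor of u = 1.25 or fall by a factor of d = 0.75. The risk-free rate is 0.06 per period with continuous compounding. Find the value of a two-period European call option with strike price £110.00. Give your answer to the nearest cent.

£13.26

Risk-neutral probability p = (e^0.06 − 0.75)/(1.25 − 0.75) = 0.3118/0.5000 = 0.6237
Terminal stock prices: S_uu = 148.4, S_ud = 89.06, S_dd = 53.44
Terminal payoffs (S − K): max(38.44, 0) = 38.44, max(-20.94, 0) = 0, max(-56.56, 0) = 0
Node u (S = 118.8): V_u = e^(−0.06)·[0.6237·38.4375 + 0.3763·0.0000] = 22.5764
Node d (S = 71.25): V_d = e^(−0.06)·[0.6237·0.0000 + 0.3763·0.0000] = 0.0000
Node 0 (S = 95): V_0 = e^(−0.06)·[0.6237·22.5764 + 0.3763·0.0000] = 13.2603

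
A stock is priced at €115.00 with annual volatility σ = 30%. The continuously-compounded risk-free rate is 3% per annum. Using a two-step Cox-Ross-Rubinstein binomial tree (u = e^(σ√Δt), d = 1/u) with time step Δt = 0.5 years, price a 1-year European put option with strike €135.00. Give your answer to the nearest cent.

€25.22

CRR parameters: u = e^(σ√Δt) = e^(0.3·√0.5) = 1.2363, d = 1/u = 0.8089
Per-period rate: rΔt = 0.03·0.5 = 0.015, so R = e^0.015 = 1.0151
Risk-neutral probability p = (e^0.015 − 0.8089)/(1.2363 − 0.8089) = 0.2063/0.4275 = 0.4825
Terminal stock prices: S_uu = 175.8, S_ud = 115, S_dd = 75.24
Terminal payoffs (K − S): max(-40.77, 0) = 0, max(20, 0) = 20, max(59.76, 0) = 59.76
Node u (S = 142.2): V_u = e^(−0.015)·[0.4825·0.0000 + 0.5175·20.0000] = 10.1955
Node d (S = 93.02): V_d = e^(−0.015)·[0.4825·20.0000 + 0.5175·59.7611] = 39.9715
Node 0 (S = 115): V_0 = e^(−0.015)·[0.4825·10.1955 + 0.5175·39.9715] = 25.2227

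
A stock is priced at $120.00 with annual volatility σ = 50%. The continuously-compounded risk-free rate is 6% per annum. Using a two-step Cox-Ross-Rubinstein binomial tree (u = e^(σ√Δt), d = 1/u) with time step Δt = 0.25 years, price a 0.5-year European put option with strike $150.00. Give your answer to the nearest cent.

CRR parameters: u = e^(σ√Δt) = e^(0.5·√0.25) = 1.2840, d = 1/u = 0.7788
Per-period rate: rΔt = 0.06·0.25 = 0.015, so R = e^0.015 = 1.0151
Risk-neutral probability p = (e^0.015 − 0.7788)/(1.2840 − 0.7788) = 0.2363/0.5052 = 0.4677
Terminal stock prices: S_uu = 197.8, S_ud = 120, S_dd = 72.78
Terminal payoffs (K − S): max(-47.85, 0) = 0, max(30, 0) = 30, max(77.22, 0) = 77.22
Node u (S = 154.1): V_u = e^(−0.015)·[0.4677·0.0000 + 0.5323·30.0000] = 15.7302
Node d (S = 93.46): V_d = e^(−0.015)·[0.4677·30.0000 + 0.5323·77.2163] = 54.3107
Node 0 (S = 120): V_0 = e^(−0.015)·[0.4677·15.7302 + 0.5323·54.3107] = 35.7252

$35.73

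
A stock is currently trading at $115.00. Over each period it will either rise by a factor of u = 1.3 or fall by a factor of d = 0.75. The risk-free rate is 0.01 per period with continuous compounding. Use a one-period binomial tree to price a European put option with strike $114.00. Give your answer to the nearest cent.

$14.48

Risk-neutral probability p = (e^0.01 − 0.75)/(1.3 − 0.75) = 0.2601/0.5500 = 0.4728
Terminal stock prices: S_u = 149.5, S_d = 86.25
Terminal payoffs (K − S): max(-35.5, 0) = 0, max(27.75, 0) = 27.75
Node 0 (S = 115): V_0 = e^(−0.01)·[0.4728·0.0000 + 0.5272·27.7500] = 14.4837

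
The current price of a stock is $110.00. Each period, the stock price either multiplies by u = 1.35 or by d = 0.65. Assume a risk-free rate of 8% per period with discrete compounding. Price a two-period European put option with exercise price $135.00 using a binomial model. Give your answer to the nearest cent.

$26.92

Risk-neutral probability p = (1 + 0.08 − 0.65)/(1.35 − 0.65) = 0.4300/0.7000 = 0.6143
Terminal stock prices: S_uu = 200.5, S_ud = 96.53, S_dd = 46.48
Terminal payoffs (K − S): max(-65.48, 0) = 0, max(38.47, 0) = 38.47, max(88.53, 0) = 88.53
Node u (S = 148.5): V_u = 1/1.08·[0.6143·0.0000 + 0.3857·38.4750] = 13.7411
Node d (S = 71.5): V_d = 1/1.08·[0.6143·38.4750 + 0.3857·88.5250] = 53.5000
Node 0 (S = 110): V_0 = 1/1.08·[0.6143·13.7411 + 0.3857·53.5000] = 26.9228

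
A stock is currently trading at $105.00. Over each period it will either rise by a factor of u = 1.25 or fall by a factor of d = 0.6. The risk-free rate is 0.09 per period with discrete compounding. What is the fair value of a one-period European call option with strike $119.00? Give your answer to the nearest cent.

$8.47

Risk-neutral probability p = (1 + 0.09 − 0.6)/(1.25 − 0.6) = 0.4900/0.6500 = 0.7538
Terminal stock prices: S_u = 131.2, S_d = 63
Terminal payoffs (S − K): max(12.25, 0) = 12.25, max(-56, 0) = 0
Node 0 (S = 105): V_0 = 1/1.09·[0.7538·12.2500 + 0.2462·0.0000] = 8.4721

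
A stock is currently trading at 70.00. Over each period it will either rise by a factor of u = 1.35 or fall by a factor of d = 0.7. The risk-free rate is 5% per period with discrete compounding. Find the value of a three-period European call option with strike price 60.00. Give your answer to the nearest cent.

25.30

Risk-neutral probability p = (1 + 0.05 − 0.7)/(1.35 − 0.7) = 0.3500/0.6500 = 0.5385
Terminal stock prices: S_uuu = 172.2, S_uud = 89.3, S_udd = 46.3, S_ddd = 24.01
Terminal payoffs (S − K): max(112.2, 0) = 112.2, max(29.3, 0) = 29.3, max(-13.7, 0) = 0, max(-35.99, 0) = 0
Node uu (S = 127.6): V_uu = 1/1.05·[0.5385·112.2263 + 0.4615·29.3025] = 70.4321
Node ud (S = 66.15): V_ud = 1/1.05·[0.5385·29.3025 + 0.4615·0.0000] = 15.0269
Node dd (S = 34.3): V_dd = 1/1.05·[0.5385·0.0000 + 0.4615·0.0000] = 0.0000
Node u (S = 94.5): V_u = 1/1.05·[0.5385·70.4321 + 0.4615·15.0269] = 42.7243
Node d (S = 49): V_d = 1/1.05·[0.5385·15.0269 + 0.4615·0.0000] = 7.7061
Node 0 (S = 70): V_0 = 1/1.05·[0.5385·42.7243 + 0.4615·7.7061] = 25.2972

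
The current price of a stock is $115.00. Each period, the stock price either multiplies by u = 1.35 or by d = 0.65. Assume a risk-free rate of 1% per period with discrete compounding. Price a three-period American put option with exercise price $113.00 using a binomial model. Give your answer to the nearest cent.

Risk-neutral probability p = (1 + 0.01 − 0.65)/(1.35 − 0.65) = 0.3600/0.7000 = 0.5143
Terminal stock prices: S_uuu = 282.9, S_uud = 136.2, S_udd = 65.59, S_ddd = 31.58
Terminal payoffs (K − S): max(-169.9, 0) = 0, max(-23.23, 0) = 0, max(47.41, 0) = 47.41, max(81.42, 0) = 81.42
Node uu (S = 209.6): continuation = 1/1.01·[0.5143·0.0000 + 0.4857·0.0000] = 0.0000; exercise value = 0.0000 ≤ continuation, so V_uu = 0.0000
Node ud (S = 100.9): continuation = 1/1.01·[0.5143·0.0000 + 0.4857·47.4069] = 22.7982; exercise value = 12.0875 ≤ continuation, so V_ud = 22.7982
Node dd (S = 48.59): continuation = 1/1.01·[0.5143·47.4069 + 0.4857·81.4181] = 63.2937; exercise value = 64.4125 > continuation, so V_dd = 64.4125 (exercise)
Node u (S = 155.2): continuation = 1/1.01·[0.5143·0.0000 + 0.4857·22.7982] = 10.9638; exercise value = 0.0000 ≤ continuation, so V_u = 10.9638
Node d (S = 74.75): continuation = 1/1.01·[0.5143·22.7982 + 0.4857·64.4125] = 42.5850; exercise value = 38.2500 ≤ continuation, so V_d = 42.5850
Node 0 (S = 115): continuation = 1/1.01·[0.5143·10.9638 + 0.4857·42.5850] = 26.0620; exercise value = 0.0000 ≤ continuation, so V_0 = 26.0620

$26.06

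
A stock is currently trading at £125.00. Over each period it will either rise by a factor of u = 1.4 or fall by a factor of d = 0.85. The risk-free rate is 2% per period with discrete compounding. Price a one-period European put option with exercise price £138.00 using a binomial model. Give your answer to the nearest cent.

£21.51

Risk-neutral probability p = (1 + 0.02 − 0.85)/(1.4 − 0.85) = 0.1700/0.5500 = 0.3091
Terminal stock prices: S_u = 175, S_d = 106.2
Terminal payoffs (K − S): max(-37, 0) = 0, max(31.75, 0) = 31.75
Node 0 (S = 125): V_0 = 1/1.02·[0.3091·0.0000 + 0.6909·31.7500] = 21.5062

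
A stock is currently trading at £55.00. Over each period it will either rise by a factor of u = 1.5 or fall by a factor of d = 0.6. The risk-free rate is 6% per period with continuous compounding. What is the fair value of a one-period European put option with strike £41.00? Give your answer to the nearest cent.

£3.67

Risk-neutral probability p = (e^0.06 − 0.6)/(1.5 − 0.6) = 0.4618/0.9000 = 0.5132
Terminal stock prices: S_u = 82.5, S_d = 33
Terminal payoffs (K − S): max(-41.5, 0) = 0, max(8, 0) = 8
Node 0 (S = 55): V_0 = e^(−0.06)·[0.5132·0.0000 + 0.4868·8.0000] = 3.6680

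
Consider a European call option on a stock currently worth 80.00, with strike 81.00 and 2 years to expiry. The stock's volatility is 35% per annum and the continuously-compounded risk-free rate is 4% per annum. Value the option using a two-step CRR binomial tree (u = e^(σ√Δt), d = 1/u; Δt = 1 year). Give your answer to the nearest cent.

CRR parameters: u = e^(σ√Δt) = e^(0.35·√1) = 1.4191, d = 1/u = 0.7047
Per-period rate: rΔt = 0.04·1 = 0.04, so R = e^0.04 = 1.0408
Risk-neutral probability p = (e^0.04 − 0.7047)/(1.4191 − 0.7047) = 0.3361/0.7144 = 0.4705
Terminal stock prices: S_uu = 161.1, S_ud = 80, S_dd = 39.73
Terminal payoffs (S − K): max(80.1, 0) = 80.1, max(-1, 0) = 0, max(-41.27, 0) = 0
Node u (S = 113.5): V_u = e^(−0.04)·[0.4705·80.1002 + 0.5295·0.0000] = 36.2102
Node d (S = 56.38): V_d = e^(−0.04)·[0.4705·0.0000 + 0.5295·0.0000] = 0.0000
Node 0 (S = 80): V_0 = e^(−0.04)·[0.4705·36.2102 + 0.5295·0.0000] = 16.3692

16.37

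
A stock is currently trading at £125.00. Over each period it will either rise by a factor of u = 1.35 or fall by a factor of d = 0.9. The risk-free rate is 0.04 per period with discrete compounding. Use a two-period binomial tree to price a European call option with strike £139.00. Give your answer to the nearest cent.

£13.05

Risk-neutral probability p = (1 + 0.04 − 0.9)/(1.35 − 0.9) = 0.1400/0.4500 = 0.3111
Terminal stock prices: S_uu = 227.8, S_ud = 151.9, S_dd = 101.2
Terminal payoffs (S − K): max(88.81, 0) = 88.81, max(12.88, 0) = 12.88, max(-37.75, 0) = 0
Node u (S = 168.8): V_u = 1/1.04·[0.3111·88.8125 + 0.6889·12.8750] = 35.0962
Node d (S = 112.5): V_d = 1/1.04·[0.3111·12.8750 + 0.6889·0.0000] = 3.8515
Node 0 (S = 125): V_0 = 1/1.04·[0.3111·35.0962 + 0.6889·3.8515] = 13.0501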